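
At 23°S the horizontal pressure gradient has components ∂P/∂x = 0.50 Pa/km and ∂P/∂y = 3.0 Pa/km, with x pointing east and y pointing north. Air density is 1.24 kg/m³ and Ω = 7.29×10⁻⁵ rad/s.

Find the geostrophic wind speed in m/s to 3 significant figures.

43.1 m/s

Coriolis parameter at 23°S:
f = 2Ω sin φ = 2 × 7.29×10⁻⁵ × sin 23° = 5.70×10⁻⁵ s⁻¹
In the Southern Hemisphere f is negative: f = −5.70×10⁻⁵ s⁻¹.
Component geostrophic relations (x east, y north):
u_g = −(1/(fρ)) ∂P/∂y,  v_g = (1/(fρ)) ∂P/∂x
u_g = −(3.0×10⁻³)/(−5.70×10⁻⁵ × 1.24) = 42.5 m/s;  v_g = (0.50×10⁻³)/(−5.70×10⁻⁵ × 1.24) = −7.08 m/s
|V_g| = √(u_g² + v_g²) = 43.1 m/s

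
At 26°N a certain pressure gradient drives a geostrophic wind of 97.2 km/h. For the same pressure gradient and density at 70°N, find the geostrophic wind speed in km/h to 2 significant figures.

45 km/h

With the same pressure gradient and density, V_g ∝ 1/f ∝ 1/sin φ.
V₂ = V₁ · sin φ₁ / sin φ₂ = 97.2 × sin 26° / sin 70°
V₂ = 97.2 × 0.4384/0.9397 = 45 km/h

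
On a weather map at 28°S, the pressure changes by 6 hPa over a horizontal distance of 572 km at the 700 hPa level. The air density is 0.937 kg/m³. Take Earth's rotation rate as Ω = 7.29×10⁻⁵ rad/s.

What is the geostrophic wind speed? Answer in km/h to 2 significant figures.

Coriolis parameter at 28°S:
f = 2Ω sin φ = 2 × 7.29×10⁻⁵ × sin 28° = 6.84×10⁻⁵ s⁻¹
Pressure gradient: |∂P/∂n| = 600 Pa / 572000 m = 1.05×10⁻³ Pa/m
Geostrophic balance (pressure-gradient force = Coriolis force):
V_g = (1/(fρ)) |∂P/∂n| = 1.05×10⁻³ / (6.84×10⁻⁵ × 0.937) = 16.4 m/s
Converting: 16.4 m/s × 3.6 = 59 km/h

59 km/h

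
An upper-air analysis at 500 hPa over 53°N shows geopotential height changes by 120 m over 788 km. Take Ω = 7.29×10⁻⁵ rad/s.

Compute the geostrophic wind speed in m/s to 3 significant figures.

12.8 m/s

Coriolis parameter at 53°N:
f = 2Ω sin φ = 2 × 7.29×10⁻⁵ × sin 53° = 1.16×10⁻⁴ s⁻¹
Height gradient: |∂Z/∂n| = 120 m / 788000 m = 1.52×10⁻⁴
On a pressure surface, geostrophic balance gives V_g = (g/f)|∂Z/∂n|:
V_g = 9.81 × 1.52×10⁻⁴ / 1.16×10⁻⁴ = 12.8 m/s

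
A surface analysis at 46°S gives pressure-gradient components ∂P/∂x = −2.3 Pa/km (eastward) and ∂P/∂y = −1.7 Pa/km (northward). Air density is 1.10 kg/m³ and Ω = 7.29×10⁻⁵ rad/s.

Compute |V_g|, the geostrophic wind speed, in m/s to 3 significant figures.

24.8 m/s

Coriolis parameter at 46°S:
f = 2Ω sin φ = 2 × 7.29×10⁻⁵ × sin 46° = 1.05×10⁻⁴ s⁻¹
In the Southern Hemisphere f is negative: f = −1.05×10⁻⁴ s⁻¹.
Component geostrophic relations (x east, y north):
u_g = −(1/(fρ)) ∂P/∂y,  v_g = (1/(fρ)) ∂P/∂x
u_g = −(−1.7×10⁻³)/(−1.05×10⁻⁴ × 1.10) = −14.7 m/s;  v_g = (−2.3×10⁻³)/(−1.05×10⁻⁴ × 1.10) = 19.9 m/s
|V_g| = √(u_g² + v_g²) = 24.8 m/s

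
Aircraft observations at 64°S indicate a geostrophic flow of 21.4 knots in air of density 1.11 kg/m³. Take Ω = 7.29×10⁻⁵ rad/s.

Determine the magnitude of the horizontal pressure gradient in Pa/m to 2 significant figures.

Coriolis parameter at 64°S:
f = 2Ω sin φ = 2 × 7.29×10⁻⁵ × sin 64° = 1.31×10⁻⁴ s⁻¹
Wind speed in SI: 21.4 knots = 11.0 m/s
Geostrophic balance rearranged: |∂P/∂n| = f ρ V_g
|∂P/∂n| = 1.31×10⁻⁴ × 1.11 × 11.0 = 1.60×10⁻³ Pa/m

1.6×10⁻³ Pa/m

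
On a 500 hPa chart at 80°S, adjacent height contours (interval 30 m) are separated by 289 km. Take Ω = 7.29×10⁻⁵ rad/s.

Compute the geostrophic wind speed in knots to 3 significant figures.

13.8 knots

Coriolis parameter at 80°S:
f = 2Ω sin φ = 2 × 7.29×10⁻⁵ × sin 80° = 1.44×10⁻⁴ s⁻¹
Height gradient: |∂Z/∂n| = 30 m / 289000 m = 1.04×10⁻⁴
On a pressure surface, geostrophic balance gives V_g = (g/f)|∂Z/∂n|:
V_g = 9.81 × 1.04×10⁻⁴ / 1.44×10⁻⁴ = 7.09 m/s
Converting: 7.09 m/s × 1.944 = 13.8 knots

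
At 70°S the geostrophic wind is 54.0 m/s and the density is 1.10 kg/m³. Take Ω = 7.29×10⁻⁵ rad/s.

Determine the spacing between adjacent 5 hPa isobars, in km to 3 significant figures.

61.4 km

Coriolis parameter at 70°S:
f = 2Ω sin φ = 2 × 7.29×10⁻⁵ × sin 70° = 1.37×10⁻⁴ s⁻¹
Geostrophic balance rearranged: |∂P/∂n| = f ρ V_g
|∂P/∂n| = 1.37×10⁻⁴ × 1.10 × 54.0 = 8.14×10⁻³ Pa/m
Isobar spacing: Δn = ΔP/|∂P/∂n| = 500 Pa / 8.14×10⁻³ Pa/m = 61438 m ≈ 61.4 km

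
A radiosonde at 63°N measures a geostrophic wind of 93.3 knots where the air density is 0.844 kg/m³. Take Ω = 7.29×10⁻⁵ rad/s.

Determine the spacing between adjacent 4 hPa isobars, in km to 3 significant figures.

76.0 km

Coriolis parameter at 63°N:
f = 2Ω sin φ = 2 × 7.29×10⁻⁵ × sin 63° = 1.30×10⁻⁴ s⁻¹
Wind speed in SI: 93.3 knots = 48.0 m/s
Geostrophic balance rearranged: |∂P/∂n| = f ρ V_g
|∂P/∂n| = 1.30×10⁻⁴ × 0.844 × 48.0 = 5.26×10⁻³ Pa/m
Isobar spacing: Δn = ΔP/|∂P/∂n| = 400 Pa / 5.26×10⁻³ Pa/m = 76008 m ≈ 76.0 km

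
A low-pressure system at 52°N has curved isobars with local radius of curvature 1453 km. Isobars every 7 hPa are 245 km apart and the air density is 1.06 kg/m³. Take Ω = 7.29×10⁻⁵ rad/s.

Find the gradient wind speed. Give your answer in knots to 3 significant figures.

Coriolis parameter at 52°N:
f = 2Ω sin φ = 2 × 7.29×10⁻⁵ × sin 52° = 1.15×10⁻⁴ s⁻¹
Pressure gradient: |∂P/∂n| = 700 Pa / 245000 m = 2.86×10⁻³ Pa/m
Geostrophic speed: V_g = |∂P/∂n|/(fρ) = 2.86×10⁻³/(1.15×10⁻⁴ × 1.06) = 23.5 m/s
Around a low, centrifugal force acts outward with Coriolis, so pressure-gradient force balances both:
(1/ρ)|∂P/∂n| = fV + V²/R  →  V² + fR·V − fR·V_g = 0
With fR = 1.15×10⁻⁴ × 1453×10³ m = 167 m/s:
V = [−fR + √((fR)² + 4 fR V_g)]/2 = [−167 + √(167² + 4×167×23.5)]/2 = 20.9 m/s
Subgeostrophic (V < V_g = 23.5 m/s), as expected around a low.
Converting: 20.9 m/s × 1.944 = 40.5 knots

40.5 knots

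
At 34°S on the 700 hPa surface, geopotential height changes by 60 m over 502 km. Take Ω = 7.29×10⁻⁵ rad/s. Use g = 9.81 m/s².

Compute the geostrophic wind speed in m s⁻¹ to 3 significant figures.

14.4 m s⁻¹

Coriolis parameter at 34°S:
f = 2Ω sin φ = 2 × 7.29×10⁻⁵ × sin 34° = 8.15×10⁻⁵ s⁻¹
Height gradient: |∂Z/∂n| = 60 m / 502000 m = 1.20×10⁻⁴
On a pressure surface, geostrophic balance gives V_g = (g/f)|∂Z/∂n|:
V_g = 9.81 × 1.20×10⁻⁴ / 8.15×10⁻⁵ = 14.4 m/s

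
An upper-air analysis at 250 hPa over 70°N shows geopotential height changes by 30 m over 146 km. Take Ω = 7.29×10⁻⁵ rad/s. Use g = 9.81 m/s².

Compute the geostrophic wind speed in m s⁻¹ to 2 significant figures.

15 m s⁻¹

Coriolis parameter at 70°N:
f = 2Ω sin φ = 2 × 7.29×10⁻⁵ × sin 70° = 1.37×10⁻⁴ s⁻¹
Height gradient: |∂Z/∂n| = 30 m / 146000 m = 2.05×10⁻⁴
On a pressure surface, geostrophic balance gives V_g = (g/f)|∂Z/∂n|:
V_g = 9.81 × 2.05×10⁻⁴ / 1.37×10⁻⁴ = 14.7 m/s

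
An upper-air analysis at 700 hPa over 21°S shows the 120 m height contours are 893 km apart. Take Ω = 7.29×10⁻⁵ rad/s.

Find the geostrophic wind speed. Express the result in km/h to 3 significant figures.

Coriolis parameter at 21°S:
f = 2Ω sin φ = 2 × 7.29×10⁻⁵ × sin 21° = 5.23×10⁻⁵ s⁻¹
Height gradient: |∂Z/∂n| = 120 m / 893000 m = 1.34×10⁻⁴
On a pressure surface, geostrophic balance gives V_g = (g/f)|∂Z/∂n|:
V_g = 9.81 × 1.34×10⁻⁴ / 5.23×10⁻⁵ = 25.2 m/s
Converting: 25.2 m/s × 3.6 = 90.8 km/h

90.8 km/h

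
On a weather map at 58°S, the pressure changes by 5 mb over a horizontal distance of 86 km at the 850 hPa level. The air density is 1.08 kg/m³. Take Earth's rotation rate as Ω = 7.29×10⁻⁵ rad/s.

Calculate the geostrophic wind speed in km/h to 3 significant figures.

Coriolis parameter at 58°S:
f = 2Ω sin φ = 2 × 7.29×10⁻⁵ × sin 58° = 1.24×10⁻⁴ s⁻¹
Pressure gradient: |∂P/∂n| = 500 Pa / 86000 m = 5.81×10⁻³ Pa/m
Geostrophic balance (pressure-gradient force = Coriolis force):
V_g = (1/(fρ)) |∂P/∂n| = 5.81×10⁻³ / (1.24×10⁻⁴ × 1.08) = 43.5 m/s
Converting: 43.5 m/s × 3.6 = 157 km/h

157 km/h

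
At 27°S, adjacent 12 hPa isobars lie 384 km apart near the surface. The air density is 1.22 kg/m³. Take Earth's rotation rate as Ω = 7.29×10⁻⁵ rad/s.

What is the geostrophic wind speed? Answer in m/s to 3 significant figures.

38.7 m/s

Coriolis parameter at 27°S:
f = 2Ω sin φ = 2 × 7.29×10⁻⁵ × sin 27° = 6.62×10⁻⁵ s⁻¹
Pressure gradient: |∂P/∂n| = 1200 Pa / 384000 m = 3.12×10⁻³ Pa/m
Geostrophic balance (pressure-gradient force = Coriolis force):
V_g = (1/(fρ)) |∂P/∂n| = 3.12×10⁻³ / (6.62×10⁻⁵ × 1.22) = 38.7 m/s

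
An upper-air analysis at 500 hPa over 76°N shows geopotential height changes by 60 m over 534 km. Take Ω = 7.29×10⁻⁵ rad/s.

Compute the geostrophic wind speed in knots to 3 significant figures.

Coriolis parameter at 76°N:
f = 2Ω sin φ = 2 × 7.29×10⁻⁵ × sin 76° = 1.41×10⁻⁴ s⁻¹
Height gradient: |∂Z/∂n| = 60 m / 534000 m = 1.12×10⁻⁴
On a pressure surface, geostrophic balance gives V_g = (g/f)|∂Z/∂n|:
V_g = 9.81 × 1.12×10⁻⁴ / 1.41×10⁻⁴ = 7.79 m/s
Converting: 7.79 m/s × 1.944 = 15.1 knots

15.1 knots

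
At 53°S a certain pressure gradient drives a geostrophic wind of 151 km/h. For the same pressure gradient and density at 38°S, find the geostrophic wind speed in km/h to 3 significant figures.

196 km/h

With the same pressure gradient and density, V_g ∝ 1/f ∝ 1/sin φ.
V₂ = V₁ · sin φ₁ / sin φ₂ = 151 × sin 53° / sin 38°
V₂ = 151 × 0.7986/0.6157 = 196 km/h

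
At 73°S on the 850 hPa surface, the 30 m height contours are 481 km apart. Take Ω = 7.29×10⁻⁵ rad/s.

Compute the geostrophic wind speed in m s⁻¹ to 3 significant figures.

4.39 m s⁻¹

Coriolis parameter at 73°S:
f = 2Ω sin φ = 2 × 7.29×10⁻⁵ × sin 73° = 1.39×10⁻⁴ s⁻¹
Height gradient: |∂Z/∂n| = 30 m / 481000 m = 6.24×10⁻⁵
On a pressure surface, geostrophic balance gives V_g = (g/f)|∂Z/∂n|:
V_g = 9.81 × 6.24×10⁻⁵ / 1.39×10⁻⁴ = 4.39 m/s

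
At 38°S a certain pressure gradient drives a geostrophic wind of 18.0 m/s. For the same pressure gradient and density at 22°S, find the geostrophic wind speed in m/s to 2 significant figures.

With the same pressure gradient and density, V_g ∝ 1/f ∝ 1/sin φ.
V₂ = V₁ · sin φ₁ / sin φ₂ = 18.0 × sin 38° / sin 22°
V₂ = 18.0 × 0.6157/0.3746 = 30 m/s

30 m/s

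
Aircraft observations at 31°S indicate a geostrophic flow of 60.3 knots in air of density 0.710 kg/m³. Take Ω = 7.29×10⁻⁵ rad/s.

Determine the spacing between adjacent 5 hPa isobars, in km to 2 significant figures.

300 km

Coriolis parameter at 31°S:
f = 2Ω sin φ = 2 × 7.29×10⁻⁵ × sin 31° = 7.51×10⁻⁵ s⁻¹
Wind speed in SI: 60.3 knots = 31.0 m/s
Geostrophic balance rearranged: |∂P/∂n| = f ρ V_g
|∂P/∂n| = 7.51×10⁻⁵ × 0.710 × 31.0 = 1.65×10⁻³ Pa/m
Isobar spacing: Δn = ΔP/|∂P/∂n| = 500 Pa / 1.65×10⁻³ Pa/m = 302315 m ≈ 300 km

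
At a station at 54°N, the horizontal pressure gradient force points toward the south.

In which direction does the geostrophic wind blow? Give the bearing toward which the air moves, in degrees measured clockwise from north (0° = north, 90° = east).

270°

The pressure-gradient force points toward the south (bearing 180°).
Geostrophic balance: in the Northern Hemisphere the Coriolis force deflects motion to the right, so the geostrophic wind blows 90° to the right of the pressure-gradient force (low pressure on the left).
Rotating 180° by 90° clockwise gives 270° — the wind blows toward the west.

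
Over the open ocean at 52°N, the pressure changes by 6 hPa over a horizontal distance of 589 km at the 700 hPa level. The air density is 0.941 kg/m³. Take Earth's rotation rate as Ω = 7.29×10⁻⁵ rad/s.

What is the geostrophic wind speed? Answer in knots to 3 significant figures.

Coriolis parameter at 52°N:
f = 2Ω sin φ = 2 × 7.29×10⁻⁵ × sin 52° = 1.15×10⁻⁴ s⁻¹
Pressure gradient: |∂P/∂n| = 600 Pa / 589000 m = 1.02×10⁻³ Pa/m
Geostrophic balance (pressure-gradient force = Coriolis force):
V_g = (1/(fρ)) |∂P/∂n| = 1.02×10⁻³ / (1.15×10⁻⁴ × 0.941) = 9.42 m/s
Converting: 9.42 m/s × 1.944 = 18.3 knots

18.3 knots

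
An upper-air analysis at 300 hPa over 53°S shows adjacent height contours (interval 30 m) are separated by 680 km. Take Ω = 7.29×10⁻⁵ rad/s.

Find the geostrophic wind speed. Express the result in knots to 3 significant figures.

7.22 knots

Coriolis parameter at 53°S:
f = 2Ω sin φ = 2 × 7.29×10⁻⁵ × sin 53° = 1.16×10⁻⁴ s⁻¹
Height gradient: |∂Z/∂n| = 30 m / 680000 m = 4.41×10⁻⁵
On a pressure surface, geostrophic balance gives V_g = (g/f)|∂Z/∂n|:
V_g = 9.81 × 4.41×10⁻⁵ / 1.16×10⁻⁴ = 3.72 m/s
Converting: 3.72 m/s × 1.944 = 7.22 knots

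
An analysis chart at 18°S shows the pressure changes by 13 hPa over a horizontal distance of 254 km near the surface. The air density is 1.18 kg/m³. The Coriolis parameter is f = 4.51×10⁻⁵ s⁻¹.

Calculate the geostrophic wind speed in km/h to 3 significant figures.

Pressure gradient: |∂P/∂n| = 1300 Pa / 254000 m = 5.12×10⁻³ Pa/m
Geostrophic balance (pressure-gradient force = Coriolis force):
V_g = (1/(fρ)) |∂P/∂n| = 5.12×10⁻³ / (4.51×10⁻⁵ × 1.18) = 96.2 m/s
Converting: 96.2 m/s × 3.6 = 346 km/h

346 km/h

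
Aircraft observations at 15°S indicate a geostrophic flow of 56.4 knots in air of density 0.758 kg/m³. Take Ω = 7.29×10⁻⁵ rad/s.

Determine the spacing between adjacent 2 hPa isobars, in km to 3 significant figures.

Coriolis parameter at 15°S:
f = 2Ω sin φ = 2 × 7.29×10⁻⁵ × sin 15° = 3.77×10⁻⁵ s⁻¹
Wind speed in SI: 56.4 knots = 29.0 m/s
Geostrophic balance rearranged: |∂P/∂n| = f ρ V_g
|∂P/∂n| = 3.77×10⁻⁵ × 0.758 × 29.0 = 8.30×10⁻⁴ Pa/m
Isobar spacing: Δn = ΔP/|∂P/∂n| = 200 Pa / 8.30×10⁻⁴ Pa/m = 240985 m ≈ 241 km

241 km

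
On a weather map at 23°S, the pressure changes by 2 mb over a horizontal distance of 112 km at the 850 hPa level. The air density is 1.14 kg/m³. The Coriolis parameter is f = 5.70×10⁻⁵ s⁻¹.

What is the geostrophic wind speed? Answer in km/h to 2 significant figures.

Pressure gradient: |∂P/∂n| = 200 Pa / 112000 m = 1.79×10⁻³ Pa/m
Geostrophic balance (pressure-gradient force = Coriolis force):
V_g = (1/(fρ)) |∂P/∂n| = 1.79×10⁻³ / (5.70×10⁻⁵ × 1.14) = 27.5 m/s
Converting: 27.5 m/s × 3.6 = 99 km/h

99 km/h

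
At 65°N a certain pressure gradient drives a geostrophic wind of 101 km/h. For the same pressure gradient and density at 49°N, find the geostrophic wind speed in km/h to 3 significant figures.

121 km/h

With the same pressure gradient and density, V_g ∝ 1/f ∝ 1/sin φ.
V₂ = V₁ · sin φ₁ / sin φ₂ = 101 × sin 65° / sin 49°
V₂ = 101 × 0.9063/0.7547 = 121 km/h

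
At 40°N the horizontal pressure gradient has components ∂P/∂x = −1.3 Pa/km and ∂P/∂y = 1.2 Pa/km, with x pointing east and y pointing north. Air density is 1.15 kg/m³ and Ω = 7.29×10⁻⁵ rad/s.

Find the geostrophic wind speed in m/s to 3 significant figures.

16.4 m/s

Coriolis parameter at 40°N:
f = 2Ω sin φ = 2 × 7.29×10⁻⁵ × sin 40° = 9.37×10⁻⁵ s⁻¹
Component geostrophic relations (x east, y north):
u_g = −(1/(fρ)) ∂P/∂y,  v_g = (1/(fρ)) ∂P/∂x
u_g = −(1.2×10⁻³)/(9.37×10⁻⁵ × 1.15) = −11.1 m/s;  v_g = (−1.3×10⁻³)/(9.37×10⁻⁵ × 1.15) = −12.1 m/s
|V_g| = √(u_g² + v_g²) = 16.4 m/s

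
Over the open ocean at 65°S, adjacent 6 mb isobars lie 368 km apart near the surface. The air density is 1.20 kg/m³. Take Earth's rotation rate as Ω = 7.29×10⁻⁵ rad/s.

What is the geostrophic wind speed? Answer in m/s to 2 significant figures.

Coriolis parameter at 65°S:
f = 2Ω sin φ = 2 × 7.29×10⁻⁵ × sin 65° = 1.32×10⁻⁴ s⁻¹
Pressure gradient: |∂P/∂n| = 600 Pa / 368000 m = 1.63×10⁻³ Pa/m
Geostrophic balance (pressure-gradient force = Coriolis force):
V_g = (1/(fρ)) |∂P/∂n| = 1.63×10⁻³ / (1.32×10⁻⁴ × 1.20) = 10.3 m/s

10 m/s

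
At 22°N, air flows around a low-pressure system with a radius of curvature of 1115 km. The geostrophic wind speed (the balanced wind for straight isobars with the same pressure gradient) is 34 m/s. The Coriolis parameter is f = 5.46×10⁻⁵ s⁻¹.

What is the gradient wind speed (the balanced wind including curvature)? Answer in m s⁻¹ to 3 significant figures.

Around a low, centrifugal force acts outward with Coriolis, so pressure-gradient force balances both:
(1/ρ)|∂P/∂n| = fV + V²/R  →  V² + fR·V − fR·V_g = 0
With fR = 5.46×10⁻⁵ × 1115×10³ m = 60.9 m/s:
V = [−fR + √((fR)² + 4 fR V_g)]/2 = [−60.9 + √(60.9² + 4×60.9×34)]/2 = 24.3 m/s
Subgeostrophic (V < V_g = 34 m/s), as expected around a low.

24.3 m s⁻¹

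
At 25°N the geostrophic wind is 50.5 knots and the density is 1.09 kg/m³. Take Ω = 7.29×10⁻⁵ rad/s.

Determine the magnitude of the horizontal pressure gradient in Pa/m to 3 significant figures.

Coriolis parameter at 25°N:
f = 2Ω sin φ = 2 × 7.29×10⁻⁵ × sin 25° = 6.16×10⁻⁵ s⁻¹
Wind speed in SI: 50.5 knots = 26.0 m/s
Geostrophic balance rearranged: |∂P/∂n| = f ρ V_g
|∂P/∂n| = 6.16×10⁻⁵ × 1.09 × 26.0 = 1.74×10⁻³ Pa/m

1.74×10⁻³ Pa/m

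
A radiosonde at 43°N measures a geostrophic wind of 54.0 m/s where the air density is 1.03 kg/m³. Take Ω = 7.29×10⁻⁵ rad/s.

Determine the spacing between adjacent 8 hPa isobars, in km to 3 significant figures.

Coriolis parameter at 43°N:
f = 2Ω sin φ = 2 × 7.29×10⁻⁵ × sin 43° = 9.94×10⁻⁵ s⁻¹
Geostrophic balance rearranged: |∂P/∂n| = f ρ V_g
|∂P/∂n| = 9.94×10⁻⁵ × 1.03 × 54.0 = 5.53×10⁻³ Pa/m
Isobar spacing: Δn = ΔP/|∂P/∂n| = 800 Pa / 5.53×10⁻³ Pa/m = 144650 m ≈ 145 km

145 km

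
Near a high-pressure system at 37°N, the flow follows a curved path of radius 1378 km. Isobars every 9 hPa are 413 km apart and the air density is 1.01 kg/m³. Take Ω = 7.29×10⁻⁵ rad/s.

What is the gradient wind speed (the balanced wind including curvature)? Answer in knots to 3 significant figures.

66.8 knots

Coriolis parameter at 37°N:
f = 2Ω sin φ = 2 × 7.29×10⁻⁵ × sin 37° = 8.77×10⁻⁵ s⁻¹
Pressure gradient: |∂P/∂n| = 900 Pa / 413000 m = 2.18×10⁻³ Pa/m
Geostrophic speed: V_g = |∂P/∂n|/(fρ) = 2.18×10⁻³/(8.77×10⁻⁵ × 1.01) = 24.6 m/s
Around a high, pressure-gradient force acts outward with centrifugal, so Coriolis balances both:
fV = (1/ρ)|∂P/∂n| + V²/R  →  V² − fR·V + fR·V_g = 0
With fR = 8.77×10⁻⁵ × 1378×10³ m = 121 m/s:
V = [fR − √((fR)² − 4 fR V_g)]/2 = [121 − √(121² − 4×121×24.6)]/2 = 34.3 m/s
Supergeostrophic (V > V_g = 24.6 m/s), as expected around a high.
Converting: 34.3 m/s × 1.944 = 66.8 knots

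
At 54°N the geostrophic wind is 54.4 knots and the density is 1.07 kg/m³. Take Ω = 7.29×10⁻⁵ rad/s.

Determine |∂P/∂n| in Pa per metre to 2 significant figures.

3.5×10⁻³ Pa/m

Coriolis parameter at 54°N:
f = 2Ω sin φ = 2 × 7.29×10⁻⁵ × sin 54° = 1.18×10⁻⁴ s⁻¹
Wind speed in SI: 54.4 knots = 28.0 m/s
Geostrophic balance rearranged: |∂P/∂n| = f ρ V_g
|∂P/∂n| = 1.18×10⁻⁴ × 1.07 × 28.0 = 3.53×10⁻³ Pa/m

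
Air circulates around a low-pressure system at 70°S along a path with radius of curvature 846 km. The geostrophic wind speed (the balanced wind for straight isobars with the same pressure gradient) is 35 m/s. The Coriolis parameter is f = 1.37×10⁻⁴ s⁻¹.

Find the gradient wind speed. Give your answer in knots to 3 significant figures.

54.7 knots

Around a low, centrifugal force acts outward with Coriolis, so pressure-gradient force balances both:
(1/ρ)|∂P/∂n| = fV + V²/R  →  V² + fR·V − fR·V_g = 0
With fR = 1.37×10⁻⁴ × 846×10³ m = 116 m/s:
V = [−fR + √((fR)² + 4 fR V_g)]/2 = [−116 + √(116² + 4×116×35)]/2 = 28.2 m/s
Subgeostrophic (V < V_g = 35 m/s), as expected around a low.
Converting: 28.2 m/s × 1.944 = 54.7 knots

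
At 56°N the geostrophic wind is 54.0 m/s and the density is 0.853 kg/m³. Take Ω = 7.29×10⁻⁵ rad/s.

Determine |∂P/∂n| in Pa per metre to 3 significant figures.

Coriolis parameter at 56°N:
f = 2Ω sin φ = 2 × 7.29×10⁻⁵ × sin 56° = 1.21×10⁻⁴ s⁻¹
Geostrophic balance rearranged: |∂P/∂n| = f ρ V_g
|∂P/∂n| = 1.21×10⁻⁴ × 0.853 × 54.0 = 5.57×10⁻³ Pa/m

5.57×10⁻³ Pa/m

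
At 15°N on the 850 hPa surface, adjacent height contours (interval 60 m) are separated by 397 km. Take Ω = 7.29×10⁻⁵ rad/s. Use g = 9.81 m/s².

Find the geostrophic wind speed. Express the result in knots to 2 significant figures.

76 knots

Coriolis parameter at 15°N:
f = 2Ω sin φ = 2 × 7.29×10⁻⁵ × sin 15° = 3.77×10⁻⁵ s⁻¹
Height gradient: |∂Z/∂n| = 60 m / 397000 m = 1.51×10⁻⁴
On a pressure surface, geostrophic balance gives V_g = (g/f)|∂Z/∂n|:
V_g = 9.81 × 1.51×10⁻⁴ / 3.77×10⁻⁵ = 39.3 m/s
Converting: 39.3 m/s × 1.944 = 76 knots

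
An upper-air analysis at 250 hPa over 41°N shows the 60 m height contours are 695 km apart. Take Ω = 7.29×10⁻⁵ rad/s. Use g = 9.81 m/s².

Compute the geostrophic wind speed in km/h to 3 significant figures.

Coriolis parameter at 41°N:
f = 2Ω sin φ = 2 × 7.29×10⁻⁵ × sin 41° = 9.57×10⁻⁵ s⁻¹
Height gradient: |∂Z/∂n| = 60 m / 695000 m = 8.63×10⁻⁵
On a pressure surface, geostrophic balance gives V_g = (g/f)|∂Z/∂n|:
V_g = 9.81 × 8.63×10⁻⁵ / 9.57×10⁻⁵ = 8.85 m/s
Converting: 8.85 m/s × 3.6 = 31.9 km/h

31.9 km/h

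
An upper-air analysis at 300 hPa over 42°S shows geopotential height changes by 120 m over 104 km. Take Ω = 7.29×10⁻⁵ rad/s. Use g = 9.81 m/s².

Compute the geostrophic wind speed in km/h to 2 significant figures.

420 km/h

Coriolis parameter at 42°S:
f = 2Ω sin φ = 2 × 7.29×10⁻⁵ × sin 42° = 9.76×10⁻⁵ s⁻¹
Height gradient: |∂Z/∂n| = 120 m / 104000 m = 1.15×10⁻³
On a pressure surface, geostrophic balance gives V_g = (g/f)|∂Z/∂n|:
V_g = 9.81 × 1.15×10⁻³ / 9.76×10⁻⁵ = 116 m/s
Converting: 116 m/s × 3.6 = 420 km/h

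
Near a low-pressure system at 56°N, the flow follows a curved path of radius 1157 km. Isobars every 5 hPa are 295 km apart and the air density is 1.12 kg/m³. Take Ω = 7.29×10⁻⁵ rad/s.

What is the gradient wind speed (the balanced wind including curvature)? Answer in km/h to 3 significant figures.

41.6 km/h

Coriolis parameter at 56°N:
f = 2Ω sin φ = 2 × 7.29×10⁻⁵ × sin 56° = 1.21×10⁻⁴ s⁻¹
Pressure gradient: |∂P/∂n| = 500 Pa / 295000 m = 1.69×10⁻³ Pa/m
Geostrophic speed: V_g = |∂P/∂n|/(fρ) = 1.69×10⁻³/(1.21×10⁻⁴ × 1.12) = 12.5 m/s
Around a low, centrifugal force acts outward with Coriolis, so pressure-gradient force balances both:
(1/ρ)|∂P/∂n| = fV + V²/R  →  V² + fR·V − fR·V_g = 0
With fR = 1.21×10⁻⁴ × 1157×10³ m = 140 m/s:
V = [−fR + √((fR)² + 4 fR V_g)]/2 = [−140 + √(140² + 4×140×12.5)]/2 = 11.6 m/s
Subgeostrophic (V < V_g = 12.5 m/s), as expected around a low.
Converting: 11.6 m/s × 3.6 = 41.6 km/h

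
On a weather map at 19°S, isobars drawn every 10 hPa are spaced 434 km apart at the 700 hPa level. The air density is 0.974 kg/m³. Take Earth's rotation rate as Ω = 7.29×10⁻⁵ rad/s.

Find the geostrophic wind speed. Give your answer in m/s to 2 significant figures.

50 m/s

Coriolis parameter at 19°S:
f = 2Ω sin φ = 2 × 7.29×10⁻⁵ × sin 19° = 4.75×10⁻⁵ s⁻¹
Pressure gradient: |∂P/∂n| = 1000 Pa / 434000 m = 2.30×10⁻³ Pa/m
Geostrophic balance (pressure-gradient force = Coriolis force):
V_g = (1/(fρ)) |∂P/∂n| = 2.30×10⁻³ / (4.75×10⁻⁵ × 0.974) = 49.8 m/s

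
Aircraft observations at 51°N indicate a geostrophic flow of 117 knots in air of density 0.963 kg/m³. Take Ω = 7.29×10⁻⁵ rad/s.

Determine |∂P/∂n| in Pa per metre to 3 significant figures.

Coriolis parameter at 51°N:
f = 2Ω sin φ = 2 × 7.29×10⁻⁵ × sin 51° = 1.13×10⁻⁴ s⁻¹
Wind speed in SI: 117 knots = 60.2 m/s
Geostrophic balance rearranged: |∂P/∂n| = f ρ V_g
|∂P/∂n| = 1.13×10⁻⁴ × 0.963 × 60.2 = 6.57×10⁻³ Pa/m

6.57×10⁻³ Pa/m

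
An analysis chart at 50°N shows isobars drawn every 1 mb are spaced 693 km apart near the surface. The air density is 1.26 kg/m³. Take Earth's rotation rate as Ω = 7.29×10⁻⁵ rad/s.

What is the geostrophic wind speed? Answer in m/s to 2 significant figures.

1.0 m/s

Coriolis parameter at 50°N:
f = 2Ω sin φ = 2 × 7.29×10⁻⁵ × sin 50° = 1.12×10⁻⁴ s⁻¹
Pressure gradient: |∂P/∂n| = 100 Pa / 693000 m = 1.44×10⁻⁴ Pa/m
Geostrophic balance (pressure-gradient force = Coriolis force):
V_g = (1/(fρ)) |∂P/∂n| = 1.44×10⁻⁴ / (1.12×10⁻⁴ × 1.26) = 1.03 m/s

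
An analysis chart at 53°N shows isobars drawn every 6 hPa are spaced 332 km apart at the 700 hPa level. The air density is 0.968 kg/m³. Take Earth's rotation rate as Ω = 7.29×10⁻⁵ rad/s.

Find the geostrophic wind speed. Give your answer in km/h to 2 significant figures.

Coriolis parameter at 53°N:
f = 2Ω sin φ = 2 × 7.29×10⁻⁵ × sin 53° = 1.16×10⁻⁴ s⁻¹
Pressure gradient: |∂P/∂n| = 600 Pa / 332000 m = 1.81×10⁻³ Pa/m
Geostrophic balance (pressure-gradient force = Coriolis force):
V_g = (1/(fρ)) |∂P/∂n| = 1.81×10⁻³ / (1.16×10⁻⁴ × 0.968) = 16.0 m/s
Converting: 16.0 m/s × 3.6 = 58 km/h

58 km/h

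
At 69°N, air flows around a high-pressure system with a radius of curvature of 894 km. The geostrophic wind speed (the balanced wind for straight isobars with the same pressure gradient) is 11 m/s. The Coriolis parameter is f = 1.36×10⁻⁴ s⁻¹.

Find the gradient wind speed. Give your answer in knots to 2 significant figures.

24 knots

Around a high, pressure-gradient force acts outward with centrifugal, so Coriolis balances both:
fV = (1/ρ)|∂P/∂n| + V²/R  →  V² − fR·V + fR·V_g = 0
With fR = 1.36×10⁻⁴ × 894×10³ m = 122 m/s:
V = [fR − √((fR)² − 4 fR V_g)]/2 = [122 − √(122² − 4×122×11)]/2 = 12.2 m/s
Supergeostrophic (V > V_g = 11 m/s), as expected around a high.
Converting: 12.2 m/s × 1.944 = 24 knots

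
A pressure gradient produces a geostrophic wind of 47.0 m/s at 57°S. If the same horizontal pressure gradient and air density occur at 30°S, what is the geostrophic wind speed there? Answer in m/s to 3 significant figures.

78.8 m/s

With the same pressure gradient and density, V_g ∝ 1/f ∝ 1/sin φ.
V₂ = V₁ · sin φ₁ / sin φ₂ = 47.0 × sin 57° / sin 30°
V₂ = 47.0 × 0.8387/0.5000 = 78.8 m/s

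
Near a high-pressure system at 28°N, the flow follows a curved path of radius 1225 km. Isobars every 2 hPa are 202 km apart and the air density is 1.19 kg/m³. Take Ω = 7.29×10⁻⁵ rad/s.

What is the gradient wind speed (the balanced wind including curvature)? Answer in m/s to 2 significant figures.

Coriolis parameter at 28°N:
f = 2Ω sin φ = 2 × 7.29×10⁻⁵ × sin 28° = 6.84×10⁻⁵ s⁻¹
Pressure gradient: |∂P/∂n| = 200 Pa / 202000 m = 9.90×10⁻⁴ Pa/m
Geostrophic speed: V_g = |∂P/∂n|/(fρ) = 9.90×10⁻⁴/(6.84×10⁻⁵ × 1.19) = 12.2 m/s
Around a high, pressure-gradient force acts outward with centrifugal, so Coriolis balances both:
fV = (1/ρ)|∂P/∂n| + V²/R  →  V² − fR·V + fR·V_g = 0
With fR = 6.84×10⁻⁵ × 1225×10³ m = 83.8 m/s:
V = [fR − √((fR)² − 4 fR V_g)]/2 = [83.8 − √(83.8² − 4×83.8×12.2)]/2 = 14.7 m/s
Supergeostrophic (V > V_g = 12.2 m/s), as expected around a high.

15 m/s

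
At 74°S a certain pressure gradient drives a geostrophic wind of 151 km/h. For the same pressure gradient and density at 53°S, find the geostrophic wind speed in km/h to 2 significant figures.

180 km/h

With the same pressure gradient and density, V_g ∝ 1/f ∝ 1/sin φ.
V₂ = V₁ · sin φ₁ / sin φ₂ = 151 × sin 74° / sin 53°
V₂ = 151 × 0.9613/0.7986 = 180 km/h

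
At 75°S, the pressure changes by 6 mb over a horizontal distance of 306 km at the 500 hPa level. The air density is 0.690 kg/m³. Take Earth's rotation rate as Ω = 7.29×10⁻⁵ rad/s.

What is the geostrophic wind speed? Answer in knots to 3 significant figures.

39.2 knots

Coriolis parameter at 75°S:
f = 2Ω sin φ = 2 × 7.29×10⁻⁵ × sin 75° = 1.41×10⁻⁴ s⁻¹
Pressure gradient: |∂P/∂n| = 600 Pa / 306000 m = 1.96×10⁻³ Pa/m
Geostrophic balance (pressure-gradient force = Coriolis force):
V_g = (1/(fρ)) |∂P/∂n| = 1.96×10⁻³ / (1.41×10⁻⁴ × 0.690) = 20.2 m/s
Converting: 20.2 m/s × 1.944 = 39.2 knots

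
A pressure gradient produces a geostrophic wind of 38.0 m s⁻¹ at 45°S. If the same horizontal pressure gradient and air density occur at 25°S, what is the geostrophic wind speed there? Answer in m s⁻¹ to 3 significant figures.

With the same pressure gradient and density, V_g ∝ 1/f ∝ 1/sin φ.
V₂ = V₁ · sin φ₁ / sin φ₂ = 38.0 × sin 45° / sin 25°
V₂ = 38.0 × 0.7071/0.4226 = 63.6 m s⁻¹

63.6 m s⁻¹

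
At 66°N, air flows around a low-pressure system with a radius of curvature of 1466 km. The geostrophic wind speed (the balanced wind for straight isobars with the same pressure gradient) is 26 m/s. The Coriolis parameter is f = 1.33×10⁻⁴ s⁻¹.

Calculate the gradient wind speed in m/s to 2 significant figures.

23 m/s

Around a low, centrifugal force acts outward with Coriolis, so pressure-gradient force balances both:
(1/ρ)|∂P/∂n| = fV + V²/R  →  V² + fR·V − fR·V_g = 0
With fR = 1.33×10⁻⁴ × 1466×10³ m = 195 m/s:
V = [−fR + √((fR)² + 4 fR V_g)]/2 = [−195 + √(195² + 4×195×26)]/2 = 23.2 m/s
Subgeostrophic (V < V_g = 26 m/s), as expected around a low.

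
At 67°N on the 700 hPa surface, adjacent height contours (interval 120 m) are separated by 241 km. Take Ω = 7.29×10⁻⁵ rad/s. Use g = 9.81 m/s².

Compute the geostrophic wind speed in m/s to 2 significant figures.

Coriolis parameter at 67°N:
f = 2Ω sin φ = 2 × 7.29×10⁻⁵ × sin 67° = 1.34×10⁻⁴ s⁻¹
Height gradient: |∂Z/∂n| = 120 m / 241000 m = 4.98×10⁻⁴
On a pressure surface, geostrophic balance gives V_g = (g/f)|∂Z/∂n|:
V_g = 9.81 × 4.98×10⁻⁴ / 1.34×10⁻⁴ = 36.4 m/s

36 m/s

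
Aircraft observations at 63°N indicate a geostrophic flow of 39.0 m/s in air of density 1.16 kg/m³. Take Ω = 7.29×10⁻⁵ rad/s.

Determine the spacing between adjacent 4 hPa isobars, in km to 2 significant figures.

68 km

Coriolis parameter at 63°N:
f = 2Ω sin φ = 2 × 7.29×10⁻⁵ × sin 63° = 1.30×10⁻⁴ s⁻¹
Geostrophic balance rearranged: |∂P/∂n| = f ρ V_g
|∂P/∂n| = 1.30×10⁻⁴ × 1.16 × 39.0 = 5.88×10⁻³ Pa/m
Isobar spacing: Δn = ΔP/|∂P/∂n| = 400 Pa / 5.88×10⁻³ Pa/m = 68061 m ≈ 68 km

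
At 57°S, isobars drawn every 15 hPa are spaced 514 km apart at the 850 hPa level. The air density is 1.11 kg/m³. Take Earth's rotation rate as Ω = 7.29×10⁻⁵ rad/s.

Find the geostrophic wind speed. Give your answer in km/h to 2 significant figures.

77 km/h

Coriolis parameter at 57°S:
f = 2Ω sin φ = 2 × 7.29×10⁻⁵ × sin 57° = 1.22×10⁻⁴ s⁻¹
Pressure gradient: |∂P/∂n| = 1500 Pa / 514000 m = 2.92×10⁻³ Pa/m
Geostrophic balance (pressure-gradient force = Coriolis force):
V_g = (1/(fρ)) |∂P/∂n| = 2.92×10⁻³ / (1.22×10⁻⁴ × 1.11) = 21.5 m/s
Converting: 21.5 m/s × 3.6 = 77 km/h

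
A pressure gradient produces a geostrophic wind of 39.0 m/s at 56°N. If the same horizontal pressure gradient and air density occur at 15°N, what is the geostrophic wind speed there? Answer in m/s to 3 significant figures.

With the same pressure gradient and density, V_g ∝ 1/f ∝ 1/sin φ.
V₂ = V₁ · sin φ₁ / sin φ₂ = 39.0 × sin 56° / sin 15°
V₂ = 39.0 × 0.8290/0.2588 = 125 m/s

125 m/s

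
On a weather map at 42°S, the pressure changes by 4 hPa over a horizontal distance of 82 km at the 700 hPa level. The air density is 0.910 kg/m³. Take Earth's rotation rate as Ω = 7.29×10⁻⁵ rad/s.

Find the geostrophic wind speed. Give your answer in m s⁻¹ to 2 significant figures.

55 m s⁻¹

Coriolis parameter at 42°S:
f = 2Ω sin φ = 2 × 7.29×10⁻⁵ × sin 42° = 9.76×10⁻⁵ s⁻¹
Pressure gradient: |∂P/∂n| = 400 Pa / 82000 m = 4.88×10⁻³ Pa/m
Geostrophic balance (pressure-gradient force = Coriolis force):
V_g = (1/(fρ)) |∂P/∂n| = 4.88×10⁻³ / (9.76×10⁻⁵ × 0.910) = 54.9 m/s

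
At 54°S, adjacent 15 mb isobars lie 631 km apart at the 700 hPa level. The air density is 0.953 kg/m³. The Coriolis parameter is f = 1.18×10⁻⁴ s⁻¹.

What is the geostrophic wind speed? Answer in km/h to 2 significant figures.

76 km/h

Pressure gradient: |∂P/∂n| = 1500 Pa / 631000 m = 2.38×10⁻³ Pa/m
Geostrophic balance (pressure-gradient force = Coriolis force):
V_g = (1/(fρ)) |∂P/∂n| = 2.38×10⁻³ / (1.18×10⁻⁴ × 0.953) = 21.1 m/s
Converting: 21.1 m/s × 3.6 = 76 km/h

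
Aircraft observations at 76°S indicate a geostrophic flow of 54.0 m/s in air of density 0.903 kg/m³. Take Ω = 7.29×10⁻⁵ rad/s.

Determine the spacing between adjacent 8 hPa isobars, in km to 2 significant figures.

Coriolis parameter at 76°S:
f = 2Ω sin φ = 2 × 7.29×10⁻⁵ × sin 76° = 1.41×10⁻⁴ s⁻¹
Geostrophic balance rearranged: |∂P/∂n| = f ρ V_g
|∂P/∂n| = 1.41×10⁻⁴ × 0.903 × 54.0 = 6.90×10⁻³ Pa/m
Isobar spacing: Δn = ΔP/|∂P/∂n| = 800 Pa / 6.90×10⁻³ Pa/m = 115970 m ≈ 120 km

120 km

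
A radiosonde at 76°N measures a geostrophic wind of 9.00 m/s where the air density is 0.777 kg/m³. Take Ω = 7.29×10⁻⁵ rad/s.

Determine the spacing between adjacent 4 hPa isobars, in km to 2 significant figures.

400 km

Coriolis parameter at 76°N:
f = 2Ω sin φ = 2 × 7.29×10⁻⁵ × sin 76° = 1.41×10⁻⁴ s⁻¹
Geostrophic balance rearranged: |∂P/∂n| = f ρ V_g
|∂P/∂n| = 1.41×10⁻⁴ × 0.777 × 9.00 = 9.89×10⁻⁴ Pa/m
Isobar spacing: Δn = ΔP/|∂P/∂n| = 400 Pa / 9.89×10⁻⁴ Pa/m = 404329 m ≈ 400 km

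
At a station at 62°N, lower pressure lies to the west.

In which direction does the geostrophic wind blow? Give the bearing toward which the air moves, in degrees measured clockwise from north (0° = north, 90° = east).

The pressure-gradient force points toward the west (bearing 270°).
Geostrophic balance: in the Northern Hemisphere the Coriolis force deflects motion to the right, so the geostrophic wind blows 90° to the right of the pressure-gradient force (low pressure on the left).
Rotating 270° by 90° clockwise gives 000° — the wind blows toward the north.

000°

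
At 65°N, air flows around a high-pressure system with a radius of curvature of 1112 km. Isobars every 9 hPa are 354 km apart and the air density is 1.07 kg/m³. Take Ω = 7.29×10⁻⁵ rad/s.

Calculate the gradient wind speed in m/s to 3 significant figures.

21.0 m/s

Coriolis parameter at 65°N:
f = 2Ω sin φ = 2 × 7.29×10⁻⁵ × sin 65° = 1.32×10⁻⁴ s⁻¹
Pressure gradient: |∂P/∂n| = 900 Pa / 354000 m = 2.54×10⁻³ Pa/m
Geostrophic speed: V_g = |∂P/∂n|/(fρ) = 2.54×10⁻³/(1.32×10⁻⁴ × 1.07) = 18.0 m/s
Around a high, pressure-gradient force acts outward with centrifugal, so Coriolis balances both:
fV = (1/ρ)|∂P/∂n| + V²/R  →  V² − fR·V + fR·V_g = 0
With fR = 1.32×10⁻⁴ × 1112×10³ m = 147 m/s:
V = [fR − √((fR)² − 4 fR V_g)]/2 = [147 − √(147² − 4×147×18)]/2 = 21 m/s
Supergeostrophic (V > V_g = 18 m/s), as expected around a high.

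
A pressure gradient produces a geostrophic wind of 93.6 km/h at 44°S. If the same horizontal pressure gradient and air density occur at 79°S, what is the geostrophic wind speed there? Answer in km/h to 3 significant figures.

66.2 km/h

With the same pressure gradient and density, V_g ∝ 1/f ∝ 1/sin φ.
V₂ = V₁ · sin φ₁ / sin φ₂ = 93.6 × sin 44° / sin 79°
V₂ = 93.6 × 0.6947/0.9816 = 66.2 km/h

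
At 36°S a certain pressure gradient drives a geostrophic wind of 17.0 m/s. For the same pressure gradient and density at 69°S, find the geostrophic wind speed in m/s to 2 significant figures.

11 m/s

With the same pressure gradient and density, V_g ∝ 1/f ∝ 1/sin φ.
V₂ = V₁ · sin φ₁ / sin φ₂ = 17.0 × sin 36° / sin 69°
V₂ = 17.0 × 0.5878/0.9336 = 11 m/s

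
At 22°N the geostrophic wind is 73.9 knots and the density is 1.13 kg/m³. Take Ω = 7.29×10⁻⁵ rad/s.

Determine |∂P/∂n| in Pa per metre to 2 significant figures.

2.3×10⁻³ Pa/m

Coriolis parameter at 22°N:
f = 2Ω sin φ = 2 × 7.29×10⁻⁵ × sin 22° = 5.46×10⁻⁵ s⁻¹
Wind speed in SI: 73.9 knots = 38.0 m/s
Geostrophic balance rearranged: |∂P/∂n| = f ρ V_g
|∂P/∂n| = 5.46×10⁻⁵ × 1.13 × 38.0 = 2.35×10⁻³ Pa/m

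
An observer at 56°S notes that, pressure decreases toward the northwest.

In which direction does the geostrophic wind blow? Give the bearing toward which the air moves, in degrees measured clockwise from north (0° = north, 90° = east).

225°

The pressure-gradient force points toward the northwest (bearing 315°).
Geostrophic balance: in the Southern Hemisphere the Coriolis force deflects motion to the left, so the geostrophic wind blows 90° to the left of the pressure-gradient force (low pressure on the right).
Rotating 315° by 90° counterclockwise gives 225° — the wind blows toward the southwest.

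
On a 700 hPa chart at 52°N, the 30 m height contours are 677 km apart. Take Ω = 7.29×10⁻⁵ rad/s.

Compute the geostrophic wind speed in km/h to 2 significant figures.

Coriolis parameter at 52°N:
f = 2Ω sin φ = 2 × 7.29×10⁻⁵ × sin 52° = 1.15×10⁻⁴ s⁻¹
Height gradient: |∂Z/∂n| = 30 m / 677000 m = 4.43×10⁻⁵
On a pressure surface, geostrophic balance gives V_g = (g/f)|∂Z/∂n|:
V_g = 9.81 × 4.43×10⁻⁵ / 1.15×10⁻⁴ = 3.78 m/s
Converting: 3.78 m/s × 3.6 = 14 km/h

14 km/h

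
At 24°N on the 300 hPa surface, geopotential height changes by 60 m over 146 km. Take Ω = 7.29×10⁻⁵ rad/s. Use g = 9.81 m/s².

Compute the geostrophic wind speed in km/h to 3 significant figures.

245 km/h

Coriolis parameter at 24°N:
f = 2Ω sin φ = 2 × 7.29×10⁻⁵ × sin 24° = 5.93×10⁻⁵ s⁻¹
Height gradient: |∂Z/∂n| = 60 m / 146000 m = 4.11×10⁻⁴
On a pressure surface, geostrophic balance gives V_g = (g/f)|∂Z/∂n|:
V_g = 9.81 × 4.11×10⁻⁴ / 5.93×10⁻⁵ = 68.0 m/s
Converting: 68.0 m/s × 3.6 = 245 km/h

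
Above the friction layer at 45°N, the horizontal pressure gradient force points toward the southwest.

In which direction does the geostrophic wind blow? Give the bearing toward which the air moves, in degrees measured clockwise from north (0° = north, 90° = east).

315°

The pressure-gradient force points toward the southwest (bearing 225°).
Geostrophic balance: in the Northern Hemisphere the Coriolis force deflects motion to the right, so the geostrophic wind blows 90° to the right of the pressure-gradient force (low pressure on the left).
Rotating 225° by 90° clockwise gives 315° — the wind blows toward the northwest.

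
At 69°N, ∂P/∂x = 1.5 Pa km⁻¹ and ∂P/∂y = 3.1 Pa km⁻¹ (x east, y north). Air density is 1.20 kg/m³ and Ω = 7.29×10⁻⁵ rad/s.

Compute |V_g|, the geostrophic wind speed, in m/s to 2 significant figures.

21 m/s

Coriolis parameter at 69°N:
f = 2Ω sin φ = 2 × 7.29×10⁻⁵ × sin 69° = 1.36×10⁻⁴ s⁻¹
Component geostrophic relations (x east, y north):
u_g = −(1/(fρ)) ∂P/∂y,  v_g = (1/(fρ)) ∂P/∂x
u_g = −(3.1×10⁻³)/(1.36×10⁻⁴ × 1.20) = −19.0 m/s;  v_g = (1.5×10⁻³)/(1.36×10⁻⁴ × 1.20) = 9.18 m/s
|V_g| = √(u_g² + v_g²) = 21.1 m/s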